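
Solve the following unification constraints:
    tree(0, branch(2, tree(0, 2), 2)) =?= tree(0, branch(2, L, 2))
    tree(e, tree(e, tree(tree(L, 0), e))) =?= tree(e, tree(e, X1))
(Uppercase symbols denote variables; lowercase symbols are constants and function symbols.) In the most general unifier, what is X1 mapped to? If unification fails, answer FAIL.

Decompose tree/2: 0 =?= 0,  branch(2, tree(0, 2), 2) =?= branch(2, L, 2).
Delete trivial equation 0 =?= 0.
Decompose branch/3: 2 =?= 2,  tree(0, 2) =?= L,  2 =?= 2.
Delete trivial equation 2 =?= 2.
Bind L := tree(0, 2); substituting into the one remaining equation that mentions L gives: tree(e, tree(e, tree(tree(tree(0, 2), 0), e))) =?= tree(e, tree(e, X1)).
Delete trivial equation 2 =?= 2.
Decompose tree/2: e =?= e,  tree(e, tree(tree(tree(0, 2), 0), e)) =?= tree(e, X1).
Delete trivial equation e =?= e.
Decompose tree/2: e =?= e,  tree(tree(tree(0, 2), 0), e) =?= X1.
Delete trivial equation e =?= e.
Bind X1 := tree(tree(tree(0, 2), 0), e).
MGU = { L -> tree(0, 2), X1 -> tree(tree(tree(0, 2), 0), e) }, so X1 -> tree(tree(tree(0, 2), 0), e).

tree(tree(tree(0, 2), 0), e)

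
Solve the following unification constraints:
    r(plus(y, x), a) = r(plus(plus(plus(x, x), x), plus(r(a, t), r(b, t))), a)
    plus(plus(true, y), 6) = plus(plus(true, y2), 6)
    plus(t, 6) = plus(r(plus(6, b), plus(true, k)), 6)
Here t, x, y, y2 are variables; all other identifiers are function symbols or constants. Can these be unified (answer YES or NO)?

Decompose r/2: plus(y, x) = plus(plus(plus(x, x), x), plus(r(a, t), r(b, t))),  a = a.
Decompose plus/2: y = plus(plus(x, x), x),  x = plus(r(a, t), r(b, t)).
Bind y := plus(plus(x, x), x); substituting into the one remaining equation that mentions y gives: plus(plus(true, plus(plus(x, x), x)), 6) = plus(plus(true, y2), 6).
Bind x := plus(r(a, t), r(b, t)); substituting into the one remaining equation that mentions x gives: plus(plus(true, plus(plus(plus(r(a, t), r(b, t)), plus(r(a, t), r(b, t))), plus(r(a, t), r(b, t)))), 6) = plus(plus(true, y2), 6). Substituting into the earlier binding gives y := plus(plus(plus(r(a, t), r(b, t)), plus(r(a, t), r(b, t))), plus(r(a, t), r(b, t))).
Delete trivial equation a = a.
Decompose plus/2: plus(true, plus(plus(plus(r(a, t), r(b, t)), plus(r(a, t), r(b, t))), plus(r(a, t), r(b, t)))) = plus(true, y2),  6 = 6.
Decompose plus/2: true = true,  plus(plus(plus(r(a, t), r(b, t)), plus(r(a, t), r(b, t))), plus(r(a, t), r(b, t))) = y2.
Delete trivial equation true = true.
Bind y2 := plus(plus(plus(r(a, t), r(b, t)), plus(r(a, t), r(b, t))), plus(r(a, t), r(b, t))); no other remaining equation mentions y2.
Delete trivial equation 6 = 6.
Decompose plus/2: t = r(plus(6, b), plus(true, k)),  6 = 6.
Bind t := r(plus(6, b), plus(true, k)); no other remaining equation mentions t. Substituting into the earlier bindings gives y := plus(plus(plus(r(a, r(plus(6, b), plus(true, k))), r(b, r(plus(6, b), plus(true, k)))), plus(r(a, r(plus(6, b), plus(true, k))), r(b, r(plus(6, b), plus(true, k))))), plus(r(a, r(plus(6, b), plus(true, k))), r(b, r(plus(6, b), plus(true, k))))), x := plus(r(a, r(plus(6, b), plus(true, k))), r(b, r(plus(6, b), plus(true, k)))), y2 := plus(plus(plus(r(a, r(plus(6, b), plus(true, k))), r(b, r(plus(6, b), plus(true, k)))), plus(r(a, r(plus(6, b), plus(true, k))), r(b, r(plus(6, b), plus(true, k))))), plus(r(a, r(plus(6, b), plus(true, k))), r(b, r(plus(6, b), plus(true, k))))).
Delete trivial equation 6 = 6.
No equations remain and no clash or occurs-check failure arose, so a unifier exists.

YES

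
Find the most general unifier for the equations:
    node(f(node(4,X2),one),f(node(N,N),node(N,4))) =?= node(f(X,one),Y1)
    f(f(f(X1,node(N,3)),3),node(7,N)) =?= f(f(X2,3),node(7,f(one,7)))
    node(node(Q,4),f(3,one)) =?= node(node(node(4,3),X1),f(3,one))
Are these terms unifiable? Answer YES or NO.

YES

Decompose node/2: f(node(4,X2),one) =?= f(X,one),  f(node(N,N),node(N,4)) =?= Y1.
Decompose f/2: node(4,X2) =?= X,  one =?= one.
Bind X := node(4,X2); no other remaining equation mentions X.
Delete trivial equation one =?= one.
Bind Y1 := f(node(N,N),node(N,4)); no other remaining equation mentions Y1.
Decompose f/2: f(f(X1,node(N,3)),3) =?= f(X2,3),  node(7,N) =?= node(7,f(one,7)).
Decompose f/2: f(X1,node(N,3)) =?= X2,  3 =?= 3.
Bind X2 := f(X1,node(N,3)); no other remaining equation mentions X2. Substituting into the earlier binding gives X := node(4,f(X1,node(N,3))).
Delete trivial equation 3 =?= 3.
Decompose node/2: 7 =?= 7,  N =?= f(one,7).
Delete trivial equation 7 =?= 7.
Bind N := f(one,7); no other remaining equation mentions N. Substituting into the earlier bindings gives X := node(4,f(X1,node(f(one,7),3))), Y1 := f(node(f(one,7),f(one,7)),node(f(one,7),4)), X2 := f(X1,node(f(one,7),3)).
Decompose node/2: node(Q,4) =?= node(node(4,3),X1),  f(3,one) =?= f(3,one).
Decompose node/2: Q =?= node(4,3),  4 =?= X1.
Bind Q := node(4,3); no other remaining equation mentions Q.
Bind X1 := 4; no other remaining equation mentions X1. Substituting into the earlier bindings gives X := node(4,f(4,node(f(one,7),3))), X2 := f(4,node(f(one,7),3)).
Delete trivial equation f(3,one) =?= f(3,one).
No equations remain and no clash or occurs-check failure arose, so a unifier exists.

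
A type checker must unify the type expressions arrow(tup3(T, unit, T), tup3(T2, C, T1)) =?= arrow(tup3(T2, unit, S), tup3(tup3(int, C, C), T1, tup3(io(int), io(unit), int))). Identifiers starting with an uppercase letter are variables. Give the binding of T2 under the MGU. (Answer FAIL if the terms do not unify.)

Decompose arrow/2: tup3(T, unit, T) =?= tup3(T2, unit, S),  tup3(T2, C, T1) =?= tup3(tup3(int, C, C), T1, tup3(io(int), io(unit), int)).
Decompose tup3/3: T =?= T2,  unit =?= unit,  T =?= S.
Bind T := T2; substituting into the one remaining equation that mentions T gives: T2 =?= S.
Delete trivial equation unit =?= unit.
Bind T2 := S; substituting into the remaining equation gives: tup3(S, C, T1) =?= tup3(tup3(int, C, C), T1, tup3(io(int), io(unit), int)). Substituting into the earlier binding gives T := S.
Decompose tup3/3: S =?= tup3(int, C, C),  C =?= T1,  T1 =?= tup3(io(int), io(unit), int).
Bind S := tup3(int, C, C); no other remaining equation mentions S. Substituting into the earlier bindings gives T := tup3(int, C, C), T2 := tup3(int, C, C).
Bind C := T1; no other remaining equation mentions C. Substituting into the earlier bindings gives T := tup3(int, T1, T1), T2 := tup3(int, T1, T1), S := tup3(int, T1, T1).
Bind T1 := tup3(io(int), io(unit), int). Substituting into the earlier bindings gives T := tup3(int, tup3(io(int), io(unit), int), tup3(io(int), io(unit), int)), T2 := tup3(int, tup3(io(int), io(unit), int), tup3(io(int), io(unit), int)), S := tup3(int, tup3(io(int), io(unit), int), tup3(io(int), io(unit), int)), C := tup3(io(int), io(unit), int).
MGU = { T -> tup3(int, tup3(io(int), io(unit), int), tup3(io(int), io(unit), int)), T2 -> tup3(int, tup3(io(int), io(unit), int), tup3(io(int), io(unit), int)), S -> tup3(int, tup3(io(int), io(unit), int), tup3(io(int), io(unit), int)), C -> tup3(io(int), io(unit), int), T1 -> tup3(io(int), io(unit), int) }, so T2 -> tup3(int, tup3(io(int), io(unit), int), tup3(io(int), io(unit), int)).

tup3(int, tup3(io(int), io(unit), int), tup3(io(int), io(unit), int))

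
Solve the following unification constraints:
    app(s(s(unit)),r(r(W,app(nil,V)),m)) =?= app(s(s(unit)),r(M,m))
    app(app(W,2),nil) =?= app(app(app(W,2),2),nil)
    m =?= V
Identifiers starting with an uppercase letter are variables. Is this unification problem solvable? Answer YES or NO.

Decompose app/2: s(s(unit)) =?= s(s(unit)),  r(r(W,app(nil,V)),m) =?= r(M,m).
Delete trivial equation s(s(unit)) =?= s(s(unit)).
Decompose r/2: r(W,app(nil,V)) =?= M,  m =?= m.
Bind M := r(W,app(nil,V)); no other remaining equation mentions M.
Delete trivial equation m =?= m.
Decompose app/2: app(W,2) =?= app(app(W,2),2),  nil =?= nil.
Decompose app/2: W =?= app(W,2),  2 =?= 2.
Occurs check fails: W occurs in app(W,2); the equation W =?= app(W,2) has no finite solution.

NO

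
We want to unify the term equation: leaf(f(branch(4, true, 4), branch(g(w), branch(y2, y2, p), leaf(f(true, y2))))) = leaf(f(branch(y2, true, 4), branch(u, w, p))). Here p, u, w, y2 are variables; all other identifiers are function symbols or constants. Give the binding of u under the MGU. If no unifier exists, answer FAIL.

Decompose leaf/1: f(branch(4, true, 4), branch(g(w), branch(y2, y2, p), leaf(f(true, y2)))) = f(branch(y2, true, 4), branch(u, w, p)).
Decompose f/2: branch(4, true, 4) = branch(y2, true, 4),  branch(g(w), branch(y2, y2, p), leaf(f(true, y2))) = branch(u, w, p).
Decompose branch/3: 4 = y2,  true = true,  4 = 4.
Bind y2 := 4; substituting into the one remaining equation that mentions y2 gives: branch(g(w), branch(4, 4, p), leaf(f(true, 4))) = branch(u, w, p).
Delete trivial equation true = true.
Delete trivial equation 4 = 4.
Decompose branch/3: g(w) = u,  branch(4, 4, p) = w,  leaf(f(true, 4)) = p.
Bind u := g(w); no other remaining equation mentions u.
Bind w := branch(4, 4, p); no other remaining equation mentions w. Substituting into the earlier binding gives u := g(branch(4, 4, p)).
Bind p := leaf(f(true, 4)). Substituting into the earlier bindings gives u := g(branch(4, 4, leaf(f(true, 4)))), w := branch(4, 4, leaf(f(true, 4))).
MGU = { y2 -> 4, u -> g(branch(4, 4, leaf(f(true, 4)))), w -> branch(4, 4, leaf(f(true, 4))), p -> leaf(f(true, 4)) }, so u -> g(branch(4, 4, leaf(f(true, 4)))).

g(branch(4, 4, leaf(f(true, 4))))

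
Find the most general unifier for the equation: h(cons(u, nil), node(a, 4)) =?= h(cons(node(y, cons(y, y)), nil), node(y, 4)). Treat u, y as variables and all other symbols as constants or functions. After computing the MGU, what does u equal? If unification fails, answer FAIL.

Decompose h/2: cons(u, nil) =?= cons(node(y, cons(y, y)), nil),  node(a, 4) =?= node(y, 4).
Decompose cons/2: u =?= node(y, cons(y, y)),  nil =?= nil.
Bind u := node(y, cons(y, y)); no other remaining equation mentions u.
Delete trivial equation nil =?= nil.
Decompose node/2: a =?= y,  4 =?= 4.
Bind y := a; no other remaining equation mentions y. Substituting into the earlier binding gives u := node(a, cons(a, a)).
Delete trivial equation 4 =?= 4.
MGU = { u ↦ node(a, cons(a, a)), y ↦ a }, so u ↦ node(a, cons(a, a)).

node(a, cons(a, a))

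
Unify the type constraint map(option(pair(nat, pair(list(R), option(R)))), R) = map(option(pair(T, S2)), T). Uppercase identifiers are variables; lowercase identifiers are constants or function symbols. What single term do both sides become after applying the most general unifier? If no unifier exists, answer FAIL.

map(option(pair(nat, pair(list(nat), option(nat)))), nat)

Decompose map/2: option(pair(nat, pair(list(R), option(R)))) = option(pair(T, S2)),  R = T.
Decompose option/1: pair(nat, pair(list(R), option(R))) = pair(T, S2).
Decompose pair/2: nat = T,  pair(list(R), option(R)) = S2.
Bind T := nat; substituting into the one remaining equation that mentions T gives: R = nat.
Bind S2 := pair(list(R), option(R)); no other remaining equation mentions S2.
Bind R := nat. Substituting into the earlier binding gives S2 := pair(list(nat), option(nat)).
Applying the MGU to either side gives map(option(pair(nat, pair(list(nat), option(nat)))), nat).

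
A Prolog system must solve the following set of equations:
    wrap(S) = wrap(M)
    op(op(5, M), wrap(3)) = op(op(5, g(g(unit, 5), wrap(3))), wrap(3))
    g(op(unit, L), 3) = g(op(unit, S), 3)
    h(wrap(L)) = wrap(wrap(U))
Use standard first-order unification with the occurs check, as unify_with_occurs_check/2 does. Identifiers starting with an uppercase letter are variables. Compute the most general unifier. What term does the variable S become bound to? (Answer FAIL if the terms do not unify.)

FAIL

Decompose wrap/1: S = M.
Bind S := M; substituting into the one remaining equation that mentions S gives: g(op(unit, L), 3) = g(op(unit, M), 3).
Decompose op/2: op(5, M) = op(5, g(g(unit, 5), wrap(3))),  wrap(3) = wrap(3).
Decompose op/2: 5 = 5,  M = g(g(unit, 5), wrap(3)).
Delete trivial equation 5 = 5.
Bind M := g(g(unit, 5), wrap(3)); substituting into the one remaining equation that mentions M gives: g(op(unit, L), 3) = g(op(unit, g(g(unit, 5), wrap(3))), 3). Substituting into the earlier binding gives S := g(g(unit, 5), wrap(3)).
Delete trivial equation wrap(3) = wrap(3).
Decompose g/2: op(unit, L) = op(unit, g(g(unit, 5), wrap(3))),  3 = 3.
Decompose op/2: unit = unit,  L = g(g(unit, 5), wrap(3)).
Delete trivial equation unit = unit.
Bind L := g(g(unit, 5), wrap(3)); substituting into the one remaining equation that mentions L gives: h(wrap(g(g(unit, 5), wrap(3)))) = wrap(wrap(U)).
Delete trivial equation 3 = 3.
Clash: head symbols differ (h/1 vs wrap/1); no unifier exists.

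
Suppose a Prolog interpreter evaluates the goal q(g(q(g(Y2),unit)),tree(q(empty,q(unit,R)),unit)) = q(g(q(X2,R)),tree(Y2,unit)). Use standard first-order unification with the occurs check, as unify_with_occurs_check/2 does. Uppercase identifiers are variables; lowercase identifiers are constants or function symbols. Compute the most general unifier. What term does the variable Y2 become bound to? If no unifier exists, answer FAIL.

q(empty,q(unit,unit))

Decompose q/2: g(q(g(Y2),unit)) = g(q(X2,R)),  tree(q(empty,q(unit,R)),unit) = tree(Y2,unit).
Decompose g/1: q(g(Y2),unit) = q(X2,R).
Decompose q/2: g(Y2) = X2,  unit = R.
Bind X2 := g(Y2); no other remaining equation mentions X2.
Bind R := unit; substituting into the remaining equation gives: tree(q(empty,q(unit,unit)),unit) = tree(Y2,unit).
Decompose tree/2: q(empty,q(unit,unit)) = Y2,  unit = unit.
Bind Y2 := q(empty,q(unit,unit)); no other remaining equation mentions Y2. Substituting into the earlier binding gives X2 := g(q(empty,q(unit,unit))).
Delete trivial equation unit = unit.
MGU = { X2 -> g(q(empty,q(unit,unit))), R -> unit, Y2 -> q(empty,q(unit,unit)) }, so Y2 -> q(empty,q(unit,unit)).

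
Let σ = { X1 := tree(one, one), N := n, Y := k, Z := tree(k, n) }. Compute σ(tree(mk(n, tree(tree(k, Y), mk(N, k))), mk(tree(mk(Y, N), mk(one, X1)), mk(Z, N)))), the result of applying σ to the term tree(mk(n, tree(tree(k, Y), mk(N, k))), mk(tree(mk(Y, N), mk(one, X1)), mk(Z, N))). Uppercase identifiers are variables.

tree(mk(n, tree(tree(k, k), mk(n, k))), mk(tree(mk(k, n), mk(one, tree(one, one))), mk(tree(k, n), n)))

Replace each occurrence of X1 with tree(one, one).
Replace each occurrence of N with n.
Replace each occurrence of Y with k.
Replace each occurrence of Z with tree(k, n).
Result: tree(mk(n, tree(tree(k, k), mk(n, k))), mk(tree(mk(k, n), mk(one, tree(one, one))), mk(tree(k, n), n))).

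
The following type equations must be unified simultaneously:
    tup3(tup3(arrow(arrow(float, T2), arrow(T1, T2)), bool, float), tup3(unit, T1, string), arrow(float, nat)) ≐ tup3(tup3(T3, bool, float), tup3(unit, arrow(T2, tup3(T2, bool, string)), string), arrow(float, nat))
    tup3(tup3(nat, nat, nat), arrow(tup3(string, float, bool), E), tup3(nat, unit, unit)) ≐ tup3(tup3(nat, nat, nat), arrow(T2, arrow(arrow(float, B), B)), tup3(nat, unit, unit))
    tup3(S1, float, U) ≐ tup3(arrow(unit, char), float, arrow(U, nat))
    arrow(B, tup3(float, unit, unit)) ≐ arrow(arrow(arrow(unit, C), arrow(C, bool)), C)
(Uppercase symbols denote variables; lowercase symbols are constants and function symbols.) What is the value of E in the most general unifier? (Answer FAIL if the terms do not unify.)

Decompose tup3/3: tup3(arrow(arrow(float, T2), arrow(T1, T2)), bool, float) ≐ tup3(T3, bool, float),  tup3(unit, T1, string) ≐ tup3(unit, arrow(T2, tup3(T2, bool, string)), string),  arrow(float, nat) ≐ arrow(float, nat).
Decompose tup3/3: arrow(arrow(float, T2), arrow(T1, T2)) ≐ T3,  bool ≐ bool,  float ≐ float.
Bind T3 := arrow(arrow(float, T2), arrow(T1, T2)); no other remaining equation mentions T3.
Delete trivial equation bool ≐ bool.
Delete trivial equation float ≐ float.
Decompose tup3/3: unit ≐ unit,  T1 ≐ arrow(T2, tup3(T2, bool, string)),  string ≐ string.
Delete trivial equation unit ≐ unit.
Bind T1 := arrow(T2, tup3(T2, bool, string)); no other remaining equation mentions T1. Substituting into the earlier binding gives T3 := arrow(arrow(float, T2), arrow(arrow(T2, tup3(T2, bool, string)), T2)).
Delete trivial equation string ≐ string.
Delete trivial equation arrow(float, nat) ≐ arrow(float, nat).
Decompose tup3/3: tup3(nat, nat, nat) ≐ tup3(nat, nat, nat),  arrow(tup3(string, float, bool), E) ≐ arrow(T2, arrow(arrow(float, B), B)),  tup3(nat, unit, unit) ≐ tup3(nat, unit, unit).
Delete trivial equation tup3(nat, nat, nat) ≐ tup3(nat, nat, nat).
Decompose arrow/2: tup3(string, float, bool) ≐ T2,  E ≐ arrow(arrow(float, B), B).
Bind T2 := tup3(string, float, bool); no other remaining equation mentions T2. Substituting into the earlier bindings gives T3 := arrow(arrow(float, tup3(string, float, bool)), arrow(arrow(tup3(string, float, bool), tup3(tup3(string, float, bool), bool, string)), tup3(string, float, bool))), T1 := arrow(tup3(string, float, bool), tup3(tup3(string, float, bool), bool, string)).
Bind E := arrow(arrow(float, B), B); no other remaining equation mentions E.
Delete trivial equation tup3(nat, unit, unit) ≐ tup3(nat, unit, unit).
Decompose tup3/3: S1 ≐ arrow(unit, char),  float ≐ float,  U ≐ arrow(U, nat).
Bind S1 := arrow(unit, char); no other remaining equation mentions S1.
Delete trivial equation float ≐ float.
Occurs check fails: U occurs in arrow(U, nat); the equation U ≐ arrow(U, nat) has no finite solution.

FAIL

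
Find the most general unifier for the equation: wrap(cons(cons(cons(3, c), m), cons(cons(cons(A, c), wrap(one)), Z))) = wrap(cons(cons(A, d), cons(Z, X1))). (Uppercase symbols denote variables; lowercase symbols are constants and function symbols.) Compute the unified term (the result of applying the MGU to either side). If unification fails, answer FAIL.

FAIL

Decompose wrap/1: cons(cons(cons(3, c), m), cons(cons(cons(A, c), wrap(one)), Z)) = cons(cons(A, d), cons(Z, X1)).
Decompose cons/2: cons(cons(3, c), m) = cons(A, d),  cons(cons(cons(A, c), wrap(one)), Z) = cons(Z, X1).
Decompose cons/2: cons(3, c) = A,  m = d.
Bind A := cons(3, c); substituting into the one remaining equation that mentions A gives: cons(cons(cons(cons(3, c), c), wrap(one)), Z) = cons(Z, X1).
Clash: constants m and d differ; no unifier exists.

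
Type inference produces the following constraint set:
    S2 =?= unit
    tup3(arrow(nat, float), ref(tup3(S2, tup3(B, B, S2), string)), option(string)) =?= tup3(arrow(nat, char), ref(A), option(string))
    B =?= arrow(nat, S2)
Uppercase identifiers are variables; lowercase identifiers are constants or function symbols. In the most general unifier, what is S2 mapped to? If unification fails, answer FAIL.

FAIL

Bind S2 := unit; substituting into the remaining equations gives: tup3(arrow(nat, float), ref(tup3(unit, tup3(B, B, unit), string)), option(string)) =?= tup3(arrow(nat, char), ref(A), option(string)),  B =?= arrow(nat, unit).
Decompose tup3/3: arrow(nat, float) =?= arrow(nat, char),  ref(tup3(unit, tup3(B, B, unit), string)) =?= ref(A),  option(string) =?= option(string).
Decompose arrow/2: nat =?= nat,  float =?= char.
Delete trivial equation nat =?= nat.
Clash: constants float and char differ; no unifier exists.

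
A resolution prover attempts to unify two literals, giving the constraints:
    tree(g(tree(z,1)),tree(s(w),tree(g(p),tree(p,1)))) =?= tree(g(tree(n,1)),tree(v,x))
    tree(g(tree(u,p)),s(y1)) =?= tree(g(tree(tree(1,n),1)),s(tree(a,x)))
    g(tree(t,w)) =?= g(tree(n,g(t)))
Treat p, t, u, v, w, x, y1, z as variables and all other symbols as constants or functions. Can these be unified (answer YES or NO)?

YES

Decompose tree/2: g(tree(z,1)) =?= g(tree(n,1)),  tree(s(w),tree(g(p),tree(p,1))) =?= tree(v,x).
Decompose g/1: tree(z,1) =?= tree(n,1).
Decompose tree/2: z =?= n,  1 =?= 1.
Bind z := n; no other remaining equation mentions z.
Delete trivial equation 1 =?= 1.
Decompose tree/2: s(w) =?= v,  tree(g(p),tree(p,1)) =?= x.
Bind v := s(w); no other remaining equation mentions v.
Bind x := tree(g(p),tree(p,1)); substituting into the one remaining equation that mentions x gives: tree(g(tree(u,p)),s(y1)) =?= tree(g(tree(tree(1,n),1)),s(tree(a,tree(g(p),tree(p,1))))).
Decompose tree/2: g(tree(u,p)) =?= g(tree(tree(1,n),1)),  s(y1) =?= s(tree(a,tree(g(p),tree(p,1)))).
Decompose g/1: tree(u,p) =?= tree(tree(1,n),1).
Decompose tree/2: u =?= tree(1,n),  p =?= 1.
Bind u := tree(1,n); no other remaining equation mentions u.
Bind p := 1; substituting into the one remaining equation that mentions p gives: s(y1) =?= s(tree(a,tree(g(1),tree(1,1)))). Substituting into the earlier binding gives x := tree(g(1),tree(1,1)).
Decompose s/1: y1 =?= tree(a,tree(g(1),tree(1,1))).
Bind y1 := tree(a,tree(g(1),tree(1,1))); no other remaining equation mentions y1.
Decompose g/1: tree(t,w) =?= tree(n,g(t)).
Decompose tree/2: t =?= n,  w =?= g(t).
Bind t := n; substituting into the remaining equation gives: w =?= g(n).
Bind w := g(n). Substituting into the earlier binding gives v := s(g(n)).
No equations remain and no clash or occurs-check failure arose, so a unifier exists.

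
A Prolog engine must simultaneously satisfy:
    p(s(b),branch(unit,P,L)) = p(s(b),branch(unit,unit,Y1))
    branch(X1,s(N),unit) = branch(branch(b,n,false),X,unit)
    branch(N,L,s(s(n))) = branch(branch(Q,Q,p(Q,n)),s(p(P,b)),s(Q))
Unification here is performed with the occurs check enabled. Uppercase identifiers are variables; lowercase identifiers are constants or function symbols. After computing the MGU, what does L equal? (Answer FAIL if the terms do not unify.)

Decompose p/2: s(b) = s(b),  branch(unit,P,L) = branch(unit,unit,Y1).
Delete trivial equation s(b) = s(b).
Decompose branch/3: unit = unit,  P = unit,  L = Y1.
Delete trivial equation unit = unit.
Bind P := unit; substituting into the one remaining equation that mentions P gives: branch(N,L,s(s(n))) = branch(branch(Q,Q,p(Q,n)),s(p(unit,b)),s(Q)).
Bind L := Y1; substituting into the one remaining equation that mentions L gives: branch(N,Y1,s(s(n))) = branch(branch(Q,Q,p(Q,n)),s(p(unit,b)),s(Q)).
Decompose branch/3: X1 = branch(b,n,false),  s(N) = X,  unit = unit.
Bind X1 := branch(b,n,false); no other remaining equation mentions X1.
Bind X := s(N); no other remaining equation mentions X.
Delete trivial equation unit = unit.
Decompose branch/3: N = branch(Q,Q,p(Q,n)),  Y1 = s(p(unit,b)),  s(s(n)) = s(Q).
Bind N := branch(Q,Q,p(Q,n)); no other remaining equation mentions N. Substituting into the earlier binding gives X := s(branch(Q,Q,p(Q,n))).
Bind Y1 := s(p(unit,b)); no other remaining equation mentions Y1. Substituting into the earlier binding gives L := s(p(unit,b)).
Decompose s/1: s(n) = Q.
Bind Q := s(n). Substituting into the earlier bindings gives X := s(branch(s(n),s(n),p(s(n),n))), N := branch(s(n),s(n),p(s(n),n)).
MGU = { P -> unit, L -> s(p(unit,b)), X1 -> branch(b,n,false), X -> s(branch(s(n),s(n),p(s(n),n))), N -> branch(s(n),s(n),p(s(n),n)), Y1 -> s(p(unit,b)), Q -> s(n) }, so L -> s(p(unit,b)).

s(p(unit,b))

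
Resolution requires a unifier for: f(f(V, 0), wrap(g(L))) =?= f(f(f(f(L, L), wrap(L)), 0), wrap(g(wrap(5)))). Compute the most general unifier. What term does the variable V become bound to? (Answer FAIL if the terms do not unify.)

Decompose f/2: f(V, 0) =?= f(f(f(L, L), wrap(L)), 0),  wrap(g(L)) =?= wrap(g(wrap(5))).
Decompose f/2: V =?= f(f(L, L), wrap(L)),  0 =?= 0.
Bind V := f(f(L, L), wrap(L)); no other remaining equation mentions V.
Delete trivial equation 0 =?= 0.
Decompose wrap/1: g(L) =?= g(wrap(5)).
Decompose g/1: L =?= wrap(5).
Bind L := wrap(5). Substituting into the earlier binding gives V := f(f(wrap(5), wrap(5)), wrap(wrap(5))).
MGU = { V -> f(f(wrap(5), wrap(5)), wrap(wrap(5))), L -> wrap(5) }, so V -> f(f(wrap(5), wrap(5)), wrap(wrap(5))).

f(f(wrap(5), wrap(5)), wrap(wrap(5)))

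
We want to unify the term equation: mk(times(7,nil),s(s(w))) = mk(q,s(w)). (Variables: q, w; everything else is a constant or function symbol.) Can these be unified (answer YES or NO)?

NO

Decompose mk/2: times(7,nil) = q,  s(s(w)) = s(w).
Bind q := times(7,nil); no other remaining equation mentions q.
Decompose s/1: s(w) = w.
Occurs check fails: w occurs in s(w); the equation w = s(w) has no finite solution.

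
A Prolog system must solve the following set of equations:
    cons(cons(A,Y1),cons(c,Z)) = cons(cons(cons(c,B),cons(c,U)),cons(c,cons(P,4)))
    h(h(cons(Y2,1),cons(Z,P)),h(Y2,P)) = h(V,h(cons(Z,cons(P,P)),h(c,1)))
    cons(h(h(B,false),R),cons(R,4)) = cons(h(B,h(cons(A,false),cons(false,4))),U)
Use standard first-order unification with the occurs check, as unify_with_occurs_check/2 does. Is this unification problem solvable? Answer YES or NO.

Decompose cons/2: cons(A,Y1) = cons(cons(c,B),cons(c,U)),  cons(c,Z) = cons(c,cons(P,4)).
Decompose cons/2: A = cons(c,B),  Y1 = cons(c,U).
Bind A := cons(c,B); substituting into the one remaining equation that mentions A gives: cons(h(h(B,false),R),cons(R,4)) = cons(h(B,h(cons(cons(c,B),false),cons(false,4))),U).
Bind Y1 := cons(c,U); no other remaining equation mentions Y1.
Decompose cons/2: c = c,  Z = cons(P,4).
Delete trivial equation c = c.
Bind Z := cons(P,4); substituting into the one remaining equation that mentions Z gives: h(h(cons(Y2,1),cons(cons(P,4),P)),h(Y2,P)) = h(V,h(cons(cons(P,4),cons(P,P)),h(c,1))).
Decompose h/2: h(cons(Y2,1),cons(cons(P,4),P)) = V,  h(Y2,P) = h(cons(cons(P,4),cons(P,P)),h(c,1)).
Bind V := h(cons(Y2,1),cons(cons(P,4),P)); no other remaining equation mentions V.
Decompose h/2: Y2 = cons(cons(P,4),cons(P,P)),  P = h(c,1).
Bind Y2 := cons(cons(P,4),cons(P,P)); no other remaining equation mentions Y2. Substituting into the earlier binding gives V := h(cons(cons(cons(P,4),cons(P,P)),1),cons(cons(P,4),P)).
Bind P := h(c,1); no other remaining equation mentions P. Substituting into the earlier bindings gives Z := cons(h(c,1),4), V := h(cons(cons(cons(h(c,1),4),cons(h(c,1),h(c,1))),1),cons(cons(h(c,1),4),h(c,1))), Y2 := cons(cons(h(c,1),4),cons(h(c,1),h(c,1))).
Decompose cons/2: h(h(B,false),R) = h(B,h(cons(cons(c,B),false),cons(false,4))),  cons(R,4) = U.
Decompose h/2: h(B,false) = B,  R = h(cons(cons(c,B),false),cons(false,4)).
Occurs check fails: B occurs in h(B,false); the equation B = h(B,false) has no finite solution.

NO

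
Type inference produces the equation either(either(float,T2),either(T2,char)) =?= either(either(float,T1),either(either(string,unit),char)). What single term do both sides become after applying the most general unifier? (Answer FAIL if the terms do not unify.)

either(either(float,either(string,unit)),either(either(string,unit),char))

Decompose either/2: either(float,T2) =?= either(float,T1),  either(T2,char) =?= either(either(string,unit),char).
Decompose either/2: float =?= float,  T2 =?= T1.
Delete trivial equation float =?= float.
Bind T2 := T1; substituting into the remaining equation gives: either(T1,char) =?= either(either(string,unit),char).
Decompose either/2: T1 =?= either(string,unit),  char =?= char.
Bind T1 := either(string,unit); no other remaining equation mentions T1. Substituting into the earlier binding gives T2 := either(string,unit).
Delete trivial equation char =?= char.
Applying the MGU to either side gives either(either(float,either(string,unit)),either(either(string,unit),char)).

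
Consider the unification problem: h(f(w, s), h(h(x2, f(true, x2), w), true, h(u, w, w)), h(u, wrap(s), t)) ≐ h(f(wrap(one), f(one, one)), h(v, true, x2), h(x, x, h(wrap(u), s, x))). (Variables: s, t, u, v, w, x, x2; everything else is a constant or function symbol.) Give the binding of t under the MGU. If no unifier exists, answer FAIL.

h(wrap(wrap(f(one, one))), f(one, one), wrap(f(one, one)))

Decompose h/3: f(w, s) ≐ f(wrap(one), f(one, one)),  h(h(x2, f(true, x2), w), true, h(u, w, w)) ≐ h(v, true, x2),  h(u, wrap(s), t) ≐ h(x, x, h(wrap(u), s, x)).
Decompose f/2: w ≐ wrap(one),  s ≐ f(one, one).
Bind w := wrap(one); substituting into the one remaining equation that mentions w gives: h(h(x2, f(true, x2), wrap(one)), true, h(u, wrap(one), wrap(one))) ≐ h(v, true, x2).
Bind s := f(one, one); substituting into the one remaining equation that mentions s gives: h(u, wrap(f(one, one)), t) ≐ h(x, x, h(wrap(u), f(one, one), x)).
Decompose h/3: h(x2, f(true, x2), wrap(one)) ≐ v,  true ≐ true,  h(u, wrap(one), wrap(one)) ≐ x2.
Bind v := h(x2, f(true, x2), wrap(one)); no other remaining equation mentions v.
Delete trivial equation true ≐ true.
Bind x2 := h(u, wrap(one), wrap(one)); no other remaining equation mentions x2. Substituting into the earlier binding gives v := h(h(u, wrap(one), wrap(one)), f(true, h(u, wrap(one), wrap(one))), wrap(one)).
Decompose h/3: u ≐ x,  wrap(f(one, one)) ≐ x,  t ≐ h(wrap(u), f(one, one), x).
Bind u := x; substituting into the one remaining equation that mentions u gives: t ≐ h(wrap(x), f(one, one), x). Substituting into the earlier bindings gives v := h(h(x, wrap(one), wrap(one)), f(true, h(x, wrap(one), wrap(one))), wrap(one)), x2 := h(x, wrap(one), wrap(one)).
Bind x := wrap(f(one, one)); substituting into the remaining equation gives: t ≐ h(wrap(wrap(f(one, one))), f(one, one), wrap(f(one, one))). Substituting into the earlier bindings gives v := h(h(wrap(f(one, one)), wrap(one), wrap(one)), f(true, h(wrap(f(one, one)), wrap(one), wrap(one))), wrap(one)), x2 := h(wrap(f(one, one)), wrap(one), wrap(one)), u := wrap(f(one, one)).
Bind t := h(wrap(wrap(f(one, one))), f(one, one), wrap(f(one, one))).
MGU = { w ↦ wrap(one), s ↦ f(one, one), v ↦ h(h(wrap(f(one, one)), wrap(one), wrap(one)), f(true, h(wrap(f(one, one)), wrap(one), wrap(one))), wrap(one)), x2 ↦ h(wrap(f(one, one)), wrap(one), wrap(one)), u ↦ wrap(f(one, one)), x ↦ wrap(f(one, one)), t ↦ h(wrap(wrap(f(one, one))), f(one, one), wrap(f(one, one))) }, so t ↦ h(wrap(wrap(f(one, one))), f(one, one), wrap(f(one, one))).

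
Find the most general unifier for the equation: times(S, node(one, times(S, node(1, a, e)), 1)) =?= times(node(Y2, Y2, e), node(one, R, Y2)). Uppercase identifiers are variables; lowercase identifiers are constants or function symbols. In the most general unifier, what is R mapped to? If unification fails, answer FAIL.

Decompose times/2: S =?= node(Y2, Y2, e),  node(one, times(S, node(1, a, e)), 1) =?= node(one, R, Y2).
Bind S := node(Y2, Y2, e); substituting into the remaining equation gives: node(one, times(node(Y2, Y2, e), node(1, a, e)), 1) =?= node(one, R, Y2).
Decompose node/3: one =?= one,  times(node(Y2, Y2, e), node(1, a, e)) =?= R,  1 =?= Y2.
Delete trivial equation one =?= one.
Bind R := times(node(Y2, Y2, e), node(1, a, e)); no other remaining equation mentions R.
Bind Y2 := 1. Substituting into the earlier bindings gives S := node(1, 1, e), R := times(node(1, 1, e), node(1, a, e)).
MGU = { S := node(1, 1, e), R := times(node(1, 1, e), node(1, a, e)), Y2 := 1 }, so R := times(node(1, 1, e), node(1, a, e)).

times(node(1, 1, e), node(1, a, e))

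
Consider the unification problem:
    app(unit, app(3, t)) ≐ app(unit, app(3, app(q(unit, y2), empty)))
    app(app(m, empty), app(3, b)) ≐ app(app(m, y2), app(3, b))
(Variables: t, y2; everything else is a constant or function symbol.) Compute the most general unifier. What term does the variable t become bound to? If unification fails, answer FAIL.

app(q(unit, empty), empty)

Decompose app/2: unit ≐ unit,  app(3, t) ≐ app(3, app(q(unit, y2), empty)).
Delete trivial equation unit ≐ unit.
Decompose app/2: 3 ≐ 3,  t ≐ app(q(unit, y2), empty).
Delete trivial equation 3 ≐ 3.
Bind t := app(q(unit, y2), empty); no other remaining equation mentions t.
Decompose app/2: app(m, empty) ≐ app(m, y2),  app(3, b) ≐ app(3, b).
Decompose app/2: m ≐ m,  empty ≐ y2.
Delete trivial equation m ≐ m.
Bind y2 := empty; no other remaining equation mentions y2. Substituting into the earlier binding gives t := app(q(unit, empty), empty).
Delete trivial equation app(3, b) ≐ app(3, b).
MGU = { t -> app(q(unit, empty), empty), y2 -> empty }, so t -> app(q(unit, empty), empty).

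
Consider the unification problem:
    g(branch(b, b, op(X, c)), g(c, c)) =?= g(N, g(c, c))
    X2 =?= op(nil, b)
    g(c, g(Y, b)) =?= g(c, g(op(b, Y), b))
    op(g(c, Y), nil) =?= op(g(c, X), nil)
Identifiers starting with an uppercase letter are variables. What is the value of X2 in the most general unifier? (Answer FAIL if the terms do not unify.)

FAIL

Decompose g/2: branch(b, b, op(X, c)) =?= N,  g(c, c) =?= g(c, c).
Bind N := branch(b, b, op(X, c)); no other remaining equation mentions N.
Delete trivial equation g(c, c) =?= g(c, c).
Bind X2 := op(nil, b); no other remaining equation mentions X2.
Decompose g/2: c =?= c,  g(Y, b) =?= g(op(b, Y), b).
Delete trivial equation c =?= c.
Decompose g/2: Y =?= op(b, Y),  b =?= b.
Occurs check fails: Y occurs in op(b, Y); the equation Y =?= op(b, Y) has no finite solution.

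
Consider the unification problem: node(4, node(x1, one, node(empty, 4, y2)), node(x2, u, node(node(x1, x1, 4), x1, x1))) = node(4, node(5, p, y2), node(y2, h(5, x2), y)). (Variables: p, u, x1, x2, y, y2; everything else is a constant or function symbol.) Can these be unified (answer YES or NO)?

Decompose node/3: 4 = 4,  node(x1, one, node(empty, 4, y2)) = node(5, p, y2),  node(x2, u, node(node(x1, x1, 4), x1, x1)) = node(y2, h(5, x2), y).
Delete trivial equation 4 = 4.
Decompose node/3: x1 = 5,  one = p,  node(empty, 4, y2) = y2.
Bind x1 := 5; substituting into the one remaining equation that mentions x1 gives: node(x2, u, node(node(5, 5, 4), 5, 5)) = node(y2, h(5, x2), y).
Bind p := one; no other remaining equation mentions p.
Occurs check fails: y2 occurs in node(empty, 4, y2); the equation y2 = node(empty, 4, y2) has no finite solution.

NO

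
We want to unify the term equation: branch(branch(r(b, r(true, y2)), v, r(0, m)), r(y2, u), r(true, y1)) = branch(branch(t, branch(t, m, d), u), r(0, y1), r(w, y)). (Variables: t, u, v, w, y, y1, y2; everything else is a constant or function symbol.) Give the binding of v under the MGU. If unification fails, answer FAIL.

branch(r(b, r(true, 0)), m, d)

Decompose branch/3: branch(r(b, r(true, y2)), v, r(0, m)) = branch(t, branch(t, m, d), u),  r(y2, u) = r(0, y1),  r(true, y1) = r(w, y).
Decompose branch/3: r(b, r(true, y2)) = t,  v = branch(t, m, d),  r(0, m) = u.
Bind t := r(b, r(true, y2)); substituting into the one remaining equation that mentions t gives: v = branch(r(b, r(true, y2)), m, d).
Bind v := branch(r(b, r(true, y2)), m, d); no other remaining equation mentions v.
Bind u := r(0, m); substituting into the one remaining equation that mentions u gives: r(y2, r(0, m)) = r(0, y1).
Decompose r/2: y2 = 0,  r(0, m) = y1.
Bind y2 := 0; no other remaining equation mentions y2. Substituting into the earlier bindings gives t := r(b, r(true, 0)), v := branch(r(b, r(true, 0)), m, d).
Bind y1 := r(0, m); substituting into the remaining equation gives: r(true, r(0, m)) = r(w, y).
Decompose r/2: true = w,  r(0, m) = y.
Bind w := true; no other remaining equation mentions w.
Bind y := r(0, m).
MGU = { t ↦ r(b, r(true, 0)), v ↦ branch(r(b, r(true, 0)), m, d), u ↦ r(0, m), y2 ↦ 0, y1 ↦ r(0, m), w ↦ true, y ↦ r(0, m) }, so v ↦ branch(r(b, r(true, 0)), m, d).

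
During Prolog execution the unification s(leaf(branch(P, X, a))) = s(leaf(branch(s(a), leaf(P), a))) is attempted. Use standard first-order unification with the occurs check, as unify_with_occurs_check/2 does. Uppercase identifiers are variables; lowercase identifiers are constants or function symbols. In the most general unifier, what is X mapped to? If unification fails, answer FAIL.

leaf(s(a))

Decompose s/1: leaf(branch(P, X, a)) = leaf(branch(s(a), leaf(P), a)).
Decompose leaf/1: branch(P, X, a) = branch(s(a), leaf(P), a).
Decompose branch/3: P = s(a),  X = leaf(P),  a = a.
Bind P := s(a); substituting into the one remaining equation that mentions P gives: X = leaf(s(a)).
Bind X := leaf(s(a)); no other remaining equation mentions X.
Delete trivial equation a = a.
MGU = { P ↦ s(a), X ↦ leaf(s(a)) }, so X ↦ leaf(s(a)).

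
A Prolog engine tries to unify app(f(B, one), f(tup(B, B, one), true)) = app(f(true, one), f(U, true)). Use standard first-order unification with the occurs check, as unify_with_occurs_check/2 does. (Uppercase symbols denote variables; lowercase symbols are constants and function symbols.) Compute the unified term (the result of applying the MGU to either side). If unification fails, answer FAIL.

Decompose app/2: f(B, one) = f(true, one),  f(tup(B, B, one), true) = f(U, true).
Decompose f/2: B = true,  one = one.
Bind B := true; substituting into the one remaining equation that mentions B gives: f(tup(true, true, one), true) = f(U, true).
Delete trivial equation one = one.
Decompose f/2: tup(true, true, one) = U,  true = true.
Bind U := tup(true, true, one); no other remaining equation mentions U.
Delete trivial equation true = true.
Applying the MGU to either side gives app(f(true, one), f(tup(true, true, one), true)).

app(f(true, one), f(tup(true, true, one), true))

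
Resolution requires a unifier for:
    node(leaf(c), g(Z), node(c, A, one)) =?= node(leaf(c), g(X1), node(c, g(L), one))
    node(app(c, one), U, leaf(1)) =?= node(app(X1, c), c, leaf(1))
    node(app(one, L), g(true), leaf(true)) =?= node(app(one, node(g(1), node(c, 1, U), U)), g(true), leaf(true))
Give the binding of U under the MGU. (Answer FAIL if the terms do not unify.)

Decompose node/3: leaf(c) =?= leaf(c),  g(Z) =?= g(X1),  node(c, A, one) =?= node(c, g(L), one).
Delete trivial equation leaf(c) =?= leaf(c).
Decompose g/1: Z =?= X1.
Bind Z := X1; no other remaining equation mentions Z.
Decompose node/3: c =?= c,  A =?= g(L),  one =?= one.
Delete trivial equation c =?= c.
Bind A := g(L); no other remaining equation mentions A.
Delete trivial equation one =?= one.
Decompose node/3: app(c, one) =?= app(X1, c),  U =?= c,  leaf(1) =?= leaf(1).
Decompose app/2: c =?= X1,  one =?= c.
Bind X1 := c; no other remaining equation mentions X1. Substituting into the earlier binding gives Z := c.
Clash: constants one and c differ; no unifier exists.

FAIL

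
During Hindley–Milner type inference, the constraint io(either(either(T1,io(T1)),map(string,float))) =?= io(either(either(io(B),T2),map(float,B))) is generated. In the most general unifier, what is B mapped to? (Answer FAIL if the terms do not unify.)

FAIL

Decompose io/1: either(either(T1,io(T1)),map(string,float)) =?= either(either(io(B),T2),map(float,B)).
Decompose either/2: either(T1,io(T1)) =?= either(io(B),T2),  map(string,float) =?= map(float,B).
Decompose either/2: T1 =?= io(B),  io(T1) =?= T2.
Bind T1 := io(B); substituting into the one remaining equation that mentions T1 gives: io(io(B)) =?= T2.
Bind T2 := io(io(B)); no other remaining equation mentions T2.
Decompose map/2: string =?= float,  float =?= B.
Clash: constants string and float differ; no unifier exists.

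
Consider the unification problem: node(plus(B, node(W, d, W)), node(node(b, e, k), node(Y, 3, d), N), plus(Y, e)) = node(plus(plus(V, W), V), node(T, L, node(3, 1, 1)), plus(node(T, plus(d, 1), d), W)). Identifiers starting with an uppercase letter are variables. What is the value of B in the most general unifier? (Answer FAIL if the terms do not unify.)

plus(node(e, d, e), e)

Decompose node/3: plus(B, node(W, d, W)) = plus(plus(V, W), V),  node(node(b, e, k), node(Y, 3, d), N) = node(T, L, node(3, 1, 1)),  plus(Y, e) = plus(node(T, plus(d, 1), d), W).
Decompose plus/2: B = plus(V, W),  node(W, d, W) = V.
Bind B := plus(V, W); no other remaining equation mentions B.
Bind V := node(W, d, W); no other remaining equation mentions V. Substituting into the earlier binding gives B := plus(node(W, d, W), W).
Decompose node/3: node(b, e, k) = T,  node(Y, 3, d) = L,  N = node(3, 1, 1).
Bind T := node(b, e, k); substituting into the one remaining equation that mentions T gives: plus(Y, e) = plus(node(node(b, e, k), plus(d, 1), d), W).
Bind L := node(Y, 3, d); no other remaining equation mentions L.
Bind N := node(3, 1, 1); no other remaining equation mentions N.
Decompose plus/2: Y = node(node(b, e, k), plus(d, 1), d),  e = W.
Bind Y := node(node(b, e, k), plus(d, 1), d); no other remaining equation mentions Y. Substituting into the earlier binding gives L := node(node(node(b, e, k), plus(d, 1), d), 3, d).
Bind W := e. Substituting into the earlier bindings gives B := plus(node(e, d, e), e), V := node(e, d, e).
MGU = { B ↦ plus(node(e, d, e), e), V ↦ node(e, d, e), T ↦ node(b, e, k), L ↦ node(node(node(b, e, k), plus(d, 1), d), 3, d), N ↦ node(3, 1, 1), Y ↦ node(node(b, e, k), plus(d, 1), d), W ↦ e }, so B ↦ plus(node(e, d, e), e).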